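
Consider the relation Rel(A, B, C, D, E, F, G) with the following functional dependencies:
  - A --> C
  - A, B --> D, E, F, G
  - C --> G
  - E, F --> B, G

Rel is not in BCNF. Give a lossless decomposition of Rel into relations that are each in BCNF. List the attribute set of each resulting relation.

{A, C}; {A, D, E, F}; {B, E, F}; {C, G}

Candidate keys of the original relation: {A, B}, {A, E, F}.
{A, B, C, D, E, F, G}: {A} determines {A, C, G} here but is not a superkey — split on A --> C, G, giving {A, C, G} and {A, B, D, E, F}.
{A, C, G}: {C} determines {C, G} here but is not a superkey — split on C --> G, giving {C, G} and {A, C}.
{C, G} is in BCNF.
{A, C} is in BCNF.
{A, B, D, E, F}: {E, F} determines {B, E, F} here but is not a superkey — split on E, F --> B, giving {B, E, F} and {A, D, E, F}.
{B, E, F} is in BCNF.
{A, D, E, F} is in BCNF.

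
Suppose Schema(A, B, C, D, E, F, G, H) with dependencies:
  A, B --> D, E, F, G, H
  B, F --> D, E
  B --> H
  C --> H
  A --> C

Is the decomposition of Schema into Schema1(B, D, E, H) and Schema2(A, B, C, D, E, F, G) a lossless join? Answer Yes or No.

Yes

Schema1 ∩ Schema2 = {B, D, E}; its closure under F is {B, D, E, H}.
Schema1 is contained in that closure, so Schema1 ∩ Schema2 --> Schema1 holds and the join is lossless.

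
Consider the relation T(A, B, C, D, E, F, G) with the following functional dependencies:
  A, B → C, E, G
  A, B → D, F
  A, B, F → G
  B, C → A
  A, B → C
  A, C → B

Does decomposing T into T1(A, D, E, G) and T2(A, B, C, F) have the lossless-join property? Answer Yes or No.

No

The shared attributes are {A} and {A}⁺ = {A}.
The closure covers neither T1 nor T2 entirely; the join is not lossless.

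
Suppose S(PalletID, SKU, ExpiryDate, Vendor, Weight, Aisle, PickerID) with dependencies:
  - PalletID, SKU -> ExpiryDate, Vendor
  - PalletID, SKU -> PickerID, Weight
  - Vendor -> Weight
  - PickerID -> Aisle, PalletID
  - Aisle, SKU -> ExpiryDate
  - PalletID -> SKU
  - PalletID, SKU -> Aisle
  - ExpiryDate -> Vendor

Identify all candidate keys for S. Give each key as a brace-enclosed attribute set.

Closure of {PalletID} is {Aisle, ExpiryDate, PalletID, PickerID, SKU, Vendor, Weight}, the whole schema; {PalletID} is a candidate key.
Closure of {PickerID} is {Aisle, ExpiryDate, PalletID, PickerID, SKU, Vendor, Weight}, the whole schema; {PickerID} is a candidate key.
Any other superkey properly contains one of these, so there are no further candidate keys.

{PalletID}, {PickerID}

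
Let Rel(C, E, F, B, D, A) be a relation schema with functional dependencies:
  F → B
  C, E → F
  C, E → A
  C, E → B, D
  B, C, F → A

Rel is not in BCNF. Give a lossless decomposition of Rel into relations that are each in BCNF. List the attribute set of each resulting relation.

Candidate key of the original relation: {C, E}.
{A, B, C, D, E, F}: {F} determines {B, F} here but is not a superkey — split on F → B, giving {B, F} and {A, C, D, E, F}.
{B, F}: every determinant is a superkey — BCNF.
{A, C, D, E, F}: {C, F} determines {A, C, F} here but is not a superkey — split on C, F → A, giving {A, C, F} and {C, D, E, F}.
{A, C, F}: every determinant is a superkey — BCNF.
{C, D, E, F}: every determinant is a superkey — BCNF.

{A, C, F}; {B, F}; {C, D, E, F}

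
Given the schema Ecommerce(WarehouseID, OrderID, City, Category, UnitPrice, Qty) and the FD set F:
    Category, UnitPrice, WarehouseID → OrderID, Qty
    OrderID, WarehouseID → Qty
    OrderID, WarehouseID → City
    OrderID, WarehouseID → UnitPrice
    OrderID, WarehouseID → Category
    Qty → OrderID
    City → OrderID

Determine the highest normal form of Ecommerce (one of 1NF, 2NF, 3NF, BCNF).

Candidate keys: {Category, UnitPrice, WarehouseID}, {City, WarehouseID}, {OrderID, WarehouseID}, {Qty, WarehouseID}. Prime attributes: {Category, City, OrderID, Qty, UnitPrice, WarehouseID}.
Qty → OrderID breaks BCNF: {Qty}⁺ = {OrderID, Qty}, so {Qty} is not a superkey.
Since {OrderID} ⊆ prime attributes and every other non-superkey FD also has a prime right side, the schema is in 3NF.

3NF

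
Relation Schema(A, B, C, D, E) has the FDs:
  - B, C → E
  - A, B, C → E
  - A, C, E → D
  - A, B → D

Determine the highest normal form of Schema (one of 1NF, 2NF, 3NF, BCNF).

1NF

Candidate key: {A, B, C}. Prime attributes: {A, B, C}.
For B, C → E we have {B, C}⁺ = {B, C, E}; {B, C} is not a superkey, so BCNF fails.
B, C → E determines the non-prime attribute {E} from a non-superkey — 3NF is violated.
{A, B} is a proper subset of the key {A, B, C}, and {A, B}⁺ contains the non-prime attribute {D} — a partial dependency, so 2NF is violated.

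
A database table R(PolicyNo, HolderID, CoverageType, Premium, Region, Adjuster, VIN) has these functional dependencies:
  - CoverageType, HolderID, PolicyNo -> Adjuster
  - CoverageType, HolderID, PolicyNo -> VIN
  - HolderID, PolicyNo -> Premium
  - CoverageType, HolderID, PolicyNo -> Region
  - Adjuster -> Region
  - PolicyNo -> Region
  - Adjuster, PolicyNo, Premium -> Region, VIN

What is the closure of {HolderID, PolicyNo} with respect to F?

{HolderID, PolicyNo, Premium, Region}

Start with {HolderID, PolicyNo}.
HolderID, PolicyNo -> Premium applies; add {Premium} → now {HolderID, PolicyNo, Premium}.
PolicyNo -> Region applies; add {Region} → now {HolderID, PolicyNo, Premium, Region}.
No further FD applies.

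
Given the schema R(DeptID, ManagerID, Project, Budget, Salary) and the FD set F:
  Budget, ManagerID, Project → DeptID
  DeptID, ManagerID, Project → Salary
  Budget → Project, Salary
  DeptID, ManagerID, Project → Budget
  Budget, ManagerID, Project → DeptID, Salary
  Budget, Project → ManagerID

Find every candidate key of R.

{Budget} is a candidate key since {Budget}⁺ = {Budget, DeptID, ManagerID, Project, Salary} covers every attribute.
{DeptID, ManagerID, Project} is a candidate key since {DeptID, ManagerID, Project}⁺ = {Budget, DeptID, ManagerID, Project, Salary} covers every attribute.
These are minimal and exhaustive — every other superkey contains one of them.

{Budget}, {DeptID, ManagerID, Project}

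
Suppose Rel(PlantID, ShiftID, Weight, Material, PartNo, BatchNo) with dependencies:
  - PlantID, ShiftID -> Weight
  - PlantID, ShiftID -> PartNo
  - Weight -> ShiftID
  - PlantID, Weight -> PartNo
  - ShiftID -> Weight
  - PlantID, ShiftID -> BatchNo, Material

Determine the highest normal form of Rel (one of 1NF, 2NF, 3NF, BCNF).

Candidate keys: {PlantID, ShiftID}, {PlantID, Weight}. Prime attributes: {PlantID, ShiftID, Weight}.
Weight -> ShiftID: {Weight}⁺ = {ShiftID, Weight}, which is not all of the attributes, so the left side is not a superkey — BCNF is violated.
Since {ShiftID} ⊆ prime attributes and every other non-superkey FD also has a prime right side, the schema is in 3NF.

3NF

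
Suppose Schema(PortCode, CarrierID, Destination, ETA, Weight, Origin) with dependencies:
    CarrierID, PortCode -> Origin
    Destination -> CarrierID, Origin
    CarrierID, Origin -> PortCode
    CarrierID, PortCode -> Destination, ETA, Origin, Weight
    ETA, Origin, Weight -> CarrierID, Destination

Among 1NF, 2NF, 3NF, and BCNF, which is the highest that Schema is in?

Candidate keys: {CarrierID, Origin}, {CarrierID, PortCode}, {Destination}, {ETA, Origin, Weight}. Prime attributes: {CarrierID, Destination, ETA, Origin, PortCode, Weight}.
The left-hand side of every FD is a superkey, so BCNF is satisfied.

BCNF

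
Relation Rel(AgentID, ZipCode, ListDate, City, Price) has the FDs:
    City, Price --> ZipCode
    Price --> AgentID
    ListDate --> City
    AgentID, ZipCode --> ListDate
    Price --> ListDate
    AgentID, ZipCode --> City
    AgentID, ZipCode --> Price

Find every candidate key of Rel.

{Price}⁺ = {AgentID, City, ListDate, Price, ZipCode}, which is every attribute, so {Price} is a candidate key.
{AgentID, ZipCode}⁺ = {AgentID, City, ListDate, Price, ZipCode}, which is every attribute, so {AgentID, ZipCode} is a candidate key.
Any other superkey properly contains one of these, so there are no further candidate keys.

{AgentID, ZipCode}, {Price}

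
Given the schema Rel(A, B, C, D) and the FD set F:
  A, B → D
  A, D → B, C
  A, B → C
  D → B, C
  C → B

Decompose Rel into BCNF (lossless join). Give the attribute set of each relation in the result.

Candidate keys of the original relation: {A, B}, {A, C}, {A, D}.
In {A, B, C, D}, {D} is not a superkey ({D}⁺ restricted to this set is {B, C, D}), so split on D → B, C into {B, C, D} and {A, D}.
In {B, C, D}, {C} is not a superkey ({C}⁺ restricted to this set is {B, C}), so split on C → B into {B, C} and {C, D}.
{B, C} is in BCNF.
{C, D} is in BCNF.
{A, D} is in BCNF.

{A, D}; {B, C}; {C, D}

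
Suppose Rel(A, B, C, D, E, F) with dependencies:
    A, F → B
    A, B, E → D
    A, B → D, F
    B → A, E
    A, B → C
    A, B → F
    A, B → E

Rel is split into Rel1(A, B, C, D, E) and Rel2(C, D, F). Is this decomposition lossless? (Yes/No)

Rel1 ∩ Rel2 = {C, D}; its closure under F is {C, D}.
The closure covers neither Rel1 nor Rel2 entirely; the join is not lossless.

No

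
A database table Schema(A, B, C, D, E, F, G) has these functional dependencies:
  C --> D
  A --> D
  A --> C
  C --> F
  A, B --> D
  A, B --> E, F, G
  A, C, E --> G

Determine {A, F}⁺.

Start with {A, F}.
A --> D applies; add {D} → now {A, D, F}.
A --> C applies; add {C} → now {A, C, D, F}.
No further FD applies.

{A, C, D, F}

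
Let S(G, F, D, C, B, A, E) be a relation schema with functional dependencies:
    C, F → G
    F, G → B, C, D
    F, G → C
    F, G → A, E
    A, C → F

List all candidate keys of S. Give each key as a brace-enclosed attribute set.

{A, C}⁺ = {A, B, C, D, E, F, G} — all of the relation — so {A, C} is a candidate key.
{C, F}⁺ = {A, B, C, D, E, F, G} — all of the relation — so {C, F} is a candidate key.
{F, G}⁺ = {A, B, C, D, E, F, G} — all of the relation — so {F, G} is a candidate key.
Any other superkey properly contains one of these, so there are no further candidate keys.

{A, C}, {C, F}, {F, G}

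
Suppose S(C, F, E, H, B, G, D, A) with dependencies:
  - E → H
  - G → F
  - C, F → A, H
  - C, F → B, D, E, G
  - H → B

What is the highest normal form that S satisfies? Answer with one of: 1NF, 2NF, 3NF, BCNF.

Candidate keys: {C, F}, {C, G}. Prime attributes: {C, F, G}.
For E → H we have {E}⁺ = {B, E, H}; {E} is not a superkey, so BCNF fails.
Because {H} is non-prime and the left side of E → H is not a superkey, the relation is not in 3NF.
No non-prime attribute depends on a proper subset of any candidate key, so 2NF holds.

2NF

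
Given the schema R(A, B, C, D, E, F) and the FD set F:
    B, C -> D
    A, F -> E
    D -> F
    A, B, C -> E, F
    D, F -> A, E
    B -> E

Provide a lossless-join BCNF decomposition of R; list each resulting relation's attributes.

Candidate key of the original relation: {B, C}.
Within {A, B, C, D, E, F}: {A, F}⁺ ∩ {A, B, C, D, E, F} = {A, E, F}, not the whole set, so A, F -> E violates BCNF; decompose into {A, E, F} and {A, B, C, D, F}.
{A, E, F}: every determinant is a superkey — BCNF.
Within {A, B, C, D, F}: {D}⁺ ∩ {A, B, C, D, F} = {A, D, F}, not the whole set, so D -> A, F violates BCNF; decompose into {A, D, F} and {B, C, D}.
{A, D, F}: every determinant is a superkey — BCNF.
{B, C, D}: every determinant is a superkey — BCNF.

{A, D, F}; {A, E, F}; {B, C, D}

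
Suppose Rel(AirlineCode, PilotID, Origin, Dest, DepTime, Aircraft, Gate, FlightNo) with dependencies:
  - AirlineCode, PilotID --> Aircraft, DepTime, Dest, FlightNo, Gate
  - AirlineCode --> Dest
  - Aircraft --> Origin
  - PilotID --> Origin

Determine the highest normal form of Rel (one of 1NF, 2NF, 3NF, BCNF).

1NF

Candidate key: {AirlineCode, PilotID}. Prime attributes: {AirlineCode, PilotID}.
AirlineCode --> Dest breaks BCNF: {AirlineCode}⁺ = {AirlineCode, Dest}, so {AirlineCode} is not a superkey.
AirlineCode --> Dest has non-prime {Dest} on the right and a non-superkey on the left, so 3NF fails.
Since {AirlineCode} ⊂ {AirlineCode, PilotID} and {AirlineCode}⁺ ⊇ {Dest} with {Dest} non-prime, there is a partial dependency; 2NF fails.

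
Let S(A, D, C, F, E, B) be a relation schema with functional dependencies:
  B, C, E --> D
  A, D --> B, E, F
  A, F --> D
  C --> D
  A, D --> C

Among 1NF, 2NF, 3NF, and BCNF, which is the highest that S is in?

Candidate keys: {A, C}, {A, D}, {A, F}. Prime attributes: {A, C, D, F}.
For B, C, E --> D we have {B, C, E}⁺ = {B, C, D, E}; {B, C, E} is not a superkey, so BCNF fails.
But every attribute on its right side ({D}) is prime, and the same holds for every other non-superkey FD, so 3NF still holds.

3NF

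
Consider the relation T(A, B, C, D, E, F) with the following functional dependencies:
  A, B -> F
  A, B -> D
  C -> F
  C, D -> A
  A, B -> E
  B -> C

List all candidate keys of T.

No FD produces {B}, so it must be in every candidate key.
{A, B} is a candidate key since {A, B}⁺ = {A, B, C, D, E, F} covers every attribute.
{B, D} is a candidate key since {B, D}⁺ = {A, B, C, D, E, F} covers every attribute.
No proper subset of any of these is a key, and no other minimal superkey exists.

{A, B}, {B, D}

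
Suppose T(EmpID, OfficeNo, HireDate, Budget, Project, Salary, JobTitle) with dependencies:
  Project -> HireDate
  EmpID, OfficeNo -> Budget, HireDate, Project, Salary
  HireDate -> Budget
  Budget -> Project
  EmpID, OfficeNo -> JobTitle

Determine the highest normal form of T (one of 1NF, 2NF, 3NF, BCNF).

2NF

Candidate key: {EmpID, OfficeNo}. Prime attributes: {EmpID, OfficeNo}.
Project -> HireDate breaks BCNF: {Project}⁺ = {Budget, HireDate, Project}, so {Project} is not a superkey.
Because {HireDate} is non-prime and the left side of Project -> HireDate is not a superkey, the relation is not in 3NF.
No non-prime attribute depends on a proper subset of any candidate key, so 2NF holds.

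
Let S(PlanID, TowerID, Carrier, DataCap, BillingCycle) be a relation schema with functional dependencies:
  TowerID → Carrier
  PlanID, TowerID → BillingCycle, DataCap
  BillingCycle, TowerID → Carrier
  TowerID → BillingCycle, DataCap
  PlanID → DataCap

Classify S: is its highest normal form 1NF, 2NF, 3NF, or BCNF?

1NF

Candidate key: {PlanID, TowerID}. Prime attributes: {PlanID, TowerID}.
TowerID → Carrier breaks BCNF: {TowerID}⁺ = {BillingCycle, Carrier, DataCap, TowerID}, so {TowerID} is not a superkey.
TowerID → Carrier determines the non-prime attribute {Carrier} from a non-superkey — 3NF is violated.
Since {PlanID} ⊂ {PlanID, TowerID} and {PlanID}⁺ ⊇ {DataCap} with {DataCap} non-prime, there is a partial dependency; 2NF fails.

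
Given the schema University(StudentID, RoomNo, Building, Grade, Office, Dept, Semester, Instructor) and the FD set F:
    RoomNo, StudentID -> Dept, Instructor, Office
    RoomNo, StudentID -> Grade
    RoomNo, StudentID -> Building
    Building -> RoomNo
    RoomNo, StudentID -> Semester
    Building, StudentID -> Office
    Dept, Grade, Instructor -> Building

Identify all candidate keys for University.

{StudentID} never appears on the right of any FD, so every key must include it.
Closure of {Building, StudentID} is {Building, Dept, Grade, Instructor, Office, RoomNo, Semester, StudentID}, the whole schema; {Building, StudentID} is a candidate key.
Closure of {RoomNo, StudentID} is {Building, Dept, Grade, Instructor, Office, RoomNo, Semester, StudentID}, the whole schema; {RoomNo, StudentID} is a candidate key.
Closure of {Dept, Grade, Instructor, StudentID} is {Building, Dept, Grade, Instructor, Office, RoomNo, Semester, StudentID}, the whole schema; {Dept, Grade, Instructor, StudentID} is a candidate key.
No proper subset of any of these is a key, and no other minimal superkey exists.

{Building, StudentID}, {Dept, Grade, Instructor, StudentID}, {RoomNo, StudentID}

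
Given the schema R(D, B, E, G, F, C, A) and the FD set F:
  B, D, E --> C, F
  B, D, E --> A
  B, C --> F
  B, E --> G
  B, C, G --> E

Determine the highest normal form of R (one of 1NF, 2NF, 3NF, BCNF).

1NF

Candidate keys: {B, C, D, G}, {B, D, E}. Prime attributes: {B, C, D, E, G}.
B, C --> F breaks BCNF: {B, C}⁺ = {B, C, F}, so {B, C} is not a superkey.
Because {F} is non-prime and the left side of B, C --> F is not a superkey, the relation is not in 3NF.
Since {B, C} ⊂ {B, C, D, G} and {B, C}⁺ ⊇ {F} with {F} non-prime, there is a partial dependency; 2NF fails.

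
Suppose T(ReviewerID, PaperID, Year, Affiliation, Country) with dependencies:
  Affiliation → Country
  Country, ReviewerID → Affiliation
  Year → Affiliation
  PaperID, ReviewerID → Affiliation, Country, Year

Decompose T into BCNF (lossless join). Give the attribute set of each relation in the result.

{Affiliation, Country}; {Affiliation, Year}; {PaperID, ReviewerID, Year}

Candidate key of the original relation: {PaperID, ReviewerID}.
In {Affiliation, Country, PaperID, ReviewerID, Year}, {Affiliation} is not a superkey ({Affiliation}⁺ restricted to this set is {Affiliation, Country}), so split on Affiliation → Country into {Affiliation, Country} and {Affiliation, PaperID, ReviewerID, Year}.
{Affiliation, Country} is in BCNF.
In {Affiliation, PaperID, ReviewerID, Year}, {Year} is not a superkey ({Year}⁺ restricted to this set is {Affiliation, Year}), so split on Year → Affiliation into {Affiliation, Year} and {PaperID, ReviewerID, Year}.
{Affiliation, Year} is in BCNF.
{PaperID, ReviewerID, Year} is in BCNF.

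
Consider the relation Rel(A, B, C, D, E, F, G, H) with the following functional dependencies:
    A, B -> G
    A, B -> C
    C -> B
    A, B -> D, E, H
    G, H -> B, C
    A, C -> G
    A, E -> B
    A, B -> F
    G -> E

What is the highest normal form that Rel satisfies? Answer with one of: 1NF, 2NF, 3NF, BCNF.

3NF

Candidate keys: {A, B}, {A, C}, {A, E}, {A, G}. Prime attributes: {A, B, C, E, G}.
C -> B: {C}⁺ = {B, C}, which is not all of the attributes, so the left side is not a superkey — BCNF is violated.
Its right-hand attributes {B} are all prime, as are those of every other non-superkey FD — the relation is in 3NF.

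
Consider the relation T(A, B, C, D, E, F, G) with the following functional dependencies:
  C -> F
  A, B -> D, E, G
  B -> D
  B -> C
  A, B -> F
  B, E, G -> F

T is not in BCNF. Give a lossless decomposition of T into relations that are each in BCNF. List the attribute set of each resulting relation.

{A, B, E, G}; {B, C, D}; {C, F}

Candidate key of the original relation: {A, B}.
Within {A, B, C, D, E, F, G}: {C}⁺ ∩ {A, B, C, D, E, F, G} = {C, F}, not the whole set, so C -> F violates BCNF; decompose into {C, F} and {A, B, C, D, E, G}.
{C, F} is in BCNF.
Within {A, B, C, D, E, G}: {B}⁺ ∩ {A, B, C, D, E, G} = {B, C, D}, not the whole set, so B -> C, D violates BCNF; decompose into {B, C, D} and {A, B, E, G}.
{B, C, D} is in BCNF.
{A, B, E, G} is in BCNF.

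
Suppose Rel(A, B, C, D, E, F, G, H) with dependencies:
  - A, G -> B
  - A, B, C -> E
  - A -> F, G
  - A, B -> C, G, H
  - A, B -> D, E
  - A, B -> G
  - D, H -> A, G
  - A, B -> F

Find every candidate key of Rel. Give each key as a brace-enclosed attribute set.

{A}, {D, H}

Closure of {A} is {A, B, C, D, E, F, G, H}, the whole schema; {A} is a candidate key.
Closure of {D, H} is {A, B, C, D, E, F, G, H}, the whole schema; {D, H} is a candidate key.
No proper subset of any of these is a key, and no other minimal superkey exists.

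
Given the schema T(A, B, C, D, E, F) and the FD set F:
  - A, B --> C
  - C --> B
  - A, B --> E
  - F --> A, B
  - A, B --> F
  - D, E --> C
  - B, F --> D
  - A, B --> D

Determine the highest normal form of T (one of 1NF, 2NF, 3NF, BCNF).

Candidate keys: {A, B}, {A, C}, {A, D, E}, {F}. Prime attributes: {A, B, C, D, E, F}.
C --> B breaks BCNF: {C}⁺ = {B, C}, so {C} is not a superkey.
Its right-hand attributes {B} are all prime, as are those of every other non-superkey FD — the relation is in 3NF.

3NF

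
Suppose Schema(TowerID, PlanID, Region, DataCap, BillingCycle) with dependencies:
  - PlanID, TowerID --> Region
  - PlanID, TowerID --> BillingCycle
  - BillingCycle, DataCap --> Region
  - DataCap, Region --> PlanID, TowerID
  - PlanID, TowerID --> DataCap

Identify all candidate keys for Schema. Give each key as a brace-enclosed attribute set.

Closure of {BillingCycle, DataCap} is {BillingCycle, DataCap, PlanID, Region, TowerID}, the whole schema; {BillingCycle, DataCap} is a candidate key.
Closure of {DataCap, Region} is {BillingCycle, DataCap, PlanID, Region, TowerID}, the whole schema; {DataCap, Region} is a candidate key.
Closure of {PlanID, TowerID} is {BillingCycle, DataCap, PlanID, Region, TowerID}, the whole schema; {PlanID, TowerID} is a candidate key.
These are minimal and exhaustive — every other superkey contains one of them.

{BillingCycle, DataCap}, {DataCap, Region}, {PlanID, TowerID}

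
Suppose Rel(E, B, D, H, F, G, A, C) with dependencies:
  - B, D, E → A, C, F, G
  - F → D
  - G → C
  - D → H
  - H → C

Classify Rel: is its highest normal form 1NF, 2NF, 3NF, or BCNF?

Candidate keys: {B, D, E}, {B, E, F}. Prime attributes: {B, D, E, F}.
For F → D we have {F}⁺ = {C, D, F, H}; {F} is not a superkey, so BCNF fails.
Because {C} is non-prime and the left side of G → C is not a superkey, the relation is not in 3NF.
{D} is a proper subset of the key {B, D, E}, and {D}⁺ contains the non-prime attributes {C, H} — a partial dependency, so 2NF is violated.

1NF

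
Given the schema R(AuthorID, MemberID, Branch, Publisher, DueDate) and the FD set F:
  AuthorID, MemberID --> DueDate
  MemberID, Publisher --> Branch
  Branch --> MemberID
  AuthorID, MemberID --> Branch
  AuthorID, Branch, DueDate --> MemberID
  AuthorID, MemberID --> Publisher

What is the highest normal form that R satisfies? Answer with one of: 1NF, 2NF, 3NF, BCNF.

3NF

Candidate keys: {AuthorID, Branch}, {AuthorID, MemberID}. Prime attributes: {AuthorID, Branch, MemberID}.
For MemberID, Publisher --> Branch we have {MemberID, Publisher}⁺ = {Branch, MemberID, Publisher}; {MemberID, Publisher} is not a superkey, so BCNF fails.
Its right-hand attributes {Branch} are all prime, as are those of every other non-superkey FD — the relation is in 3NF.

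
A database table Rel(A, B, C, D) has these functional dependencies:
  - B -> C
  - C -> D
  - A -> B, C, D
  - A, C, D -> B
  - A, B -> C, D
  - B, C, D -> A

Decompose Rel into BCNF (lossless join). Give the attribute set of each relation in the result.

{A, B, C}; {C, D}

Candidate keys of the original relation: {A}, {B}.
{A, B, C, D}: {C} determines {C, D} here but is not a superkey — split on C -> D, giving {C, D} and {A, B, C}.
{C, D}: every determinant is a superkey — BCNF.
{A, B, C}: every determinant is a superkey — BCNF.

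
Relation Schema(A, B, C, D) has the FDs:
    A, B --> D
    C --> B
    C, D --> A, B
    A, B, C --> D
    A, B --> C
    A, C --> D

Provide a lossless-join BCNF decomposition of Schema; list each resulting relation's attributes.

{A, C, D}; {B, C}

Candidate keys of the original relation: {A, B}, {A, C}, {C, D}.
{A, B, C, D}: {C} determines {B, C} here but is not a superkey — split on C --> B, giving {B, C} and {A, C, D}.
{B, C} has no BCNF violation.
{A, C, D} has no BCNF violation.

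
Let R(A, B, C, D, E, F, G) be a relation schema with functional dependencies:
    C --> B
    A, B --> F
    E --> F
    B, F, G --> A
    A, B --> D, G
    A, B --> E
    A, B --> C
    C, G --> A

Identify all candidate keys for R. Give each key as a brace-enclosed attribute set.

{A, B}, {A, C}, {B, E, G}, {B, F, G}, {C, G}

{A, B} is a candidate key since {A, B}⁺ = {A, B, C, D, E, F, G} covers every attribute.
{A, C} is a candidate key since {A, C}⁺ = {A, B, C, D, E, F, G} covers every attribute.
{C, G} is a candidate key since {C, G}⁺ = {A, B, C, D, E, F, G} covers every attribute.
{B, E, G} is a candidate key since {B, E, G}⁺ = {A, B, C, D, E, F, G} covers every attribute.
{B, F, G} is a candidate key since {B, F, G}⁺ = {A, B, C, D, E, F, G} covers every attribute.
No proper subset of any of these is a key, and no other minimal superkey exists.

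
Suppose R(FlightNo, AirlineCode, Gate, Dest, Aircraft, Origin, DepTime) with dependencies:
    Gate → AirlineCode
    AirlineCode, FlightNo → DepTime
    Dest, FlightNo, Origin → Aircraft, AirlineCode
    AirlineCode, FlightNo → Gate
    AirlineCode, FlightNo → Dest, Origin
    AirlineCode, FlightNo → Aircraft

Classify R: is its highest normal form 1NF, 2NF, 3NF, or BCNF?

Candidate keys: {AirlineCode, FlightNo}, {Dest, FlightNo, Origin}, {FlightNo, Gate}. Prime attributes: {AirlineCode, Dest, FlightNo, Gate, Origin}.
Gate → AirlineCode breaks BCNF: {Gate}⁺ = {AirlineCode, Gate}, so {Gate} is not a superkey.
Since {AirlineCode} ⊆ prime attributes and every other non-superkey FD also has a prime right side, the schema is in 3NF.

3NF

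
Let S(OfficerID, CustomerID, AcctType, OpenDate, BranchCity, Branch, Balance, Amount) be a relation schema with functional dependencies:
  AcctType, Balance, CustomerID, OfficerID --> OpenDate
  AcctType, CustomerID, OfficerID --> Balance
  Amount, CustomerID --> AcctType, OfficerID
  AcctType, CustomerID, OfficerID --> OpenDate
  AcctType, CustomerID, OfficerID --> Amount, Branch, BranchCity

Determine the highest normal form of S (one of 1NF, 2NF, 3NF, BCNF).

Candidate keys: {AcctType, CustomerID, OfficerID}, {Amount, CustomerID}. Prime attributes: {AcctType, Amount, CustomerID, OfficerID}.
The left-hand side of every FD is a superkey, so BCNF is satisfied.

BCNF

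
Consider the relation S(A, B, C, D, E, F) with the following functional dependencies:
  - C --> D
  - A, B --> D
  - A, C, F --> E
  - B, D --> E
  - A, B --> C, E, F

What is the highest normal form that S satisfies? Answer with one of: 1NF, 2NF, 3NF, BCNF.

2NF

Candidate key: {A, B}. Prime attributes: {A, B}.
C --> D: {C}⁺ = {C, D}, which is not all of the attributes, so the left side is not a superkey — BCNF is violated.
C --> D determines the non-prime attribute {D} from a non-superkey — 3NF is violated.
No non-prime attribute depends on a proper subset of any candidate key, so 2NF holds.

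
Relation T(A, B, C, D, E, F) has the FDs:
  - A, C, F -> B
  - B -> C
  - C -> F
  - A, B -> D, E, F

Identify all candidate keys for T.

Attributes never on any right-hand side: {A} — every candidate key must contain it.
{A, B} is a candidate key since {A, B}⁺ = {A, B, C, D, E, F} covers every attribute.
{A, C} is a candidate key since {A, C}⁺ = {A, B, C, D, E, F} covers every attribute.
No proper subset of any of these is a key, and no other minimal superkey exists.

{A, B}, {A, C}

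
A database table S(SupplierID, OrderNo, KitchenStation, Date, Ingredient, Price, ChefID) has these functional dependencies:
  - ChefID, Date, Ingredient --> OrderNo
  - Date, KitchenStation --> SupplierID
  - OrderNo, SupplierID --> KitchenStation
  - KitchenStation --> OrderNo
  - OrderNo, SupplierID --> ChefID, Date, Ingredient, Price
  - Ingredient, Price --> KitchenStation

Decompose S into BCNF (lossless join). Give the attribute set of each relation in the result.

{ChefID, Date, Ingredient, OrderNo}; {ChefID, Date, Ingredient, Price, SupplierID}; {Ingredient, KitchenStation, Price}

Candidate keys of the original relation: {ChefID, Date, Ingredient, SupplierID}, {Date, Ingredient, Price}, {Date, KitchenStation}, {Ingredient, Price, SupplierID}, {KitchenStation, SupplierID}, {OrderNo, SupplierID}.
Within {ChefID, Date, Ingredient, KitchenStation, OrderNo, Price, SupplierID}: {ChefID, Date, Ingredient}⁺ ∩ {ChefID, Date, Ingredient, KitchenStation, OrderNo, Price, SupplierID} = {ChefID, Date, Ingredient, OrderNo}, not the whole set, so ChefID, Date, Ingredient --> OrderNo violates BCNF; decompose into {ChefID, Date, Ingredient, OrderNo} and {ChefID, Date, Ingredient, KitchenStation, Price, SupplierID}.
{ChefID, Date, Ingredient, OrderNo} has no BCNF violation.
Within {ChefID, Date, Ingredient, KitchenStation, Price, SupplierID}: {Ingredient, Price}⁺ ∩ {ChefID, Date, Ingredient, KitchenStation, Price, SupplierID} = {Ingredient, KitchenStation, Price}, not the whole set, so Ingredient, Price --> KitchenStation violates BCNF; decompose into {Ingredient, KitchenStation, Price} and {ChefID, Date, Ingredient, Price, SupplierID}.
{Ingredient, KitchenStation, Price} has no BCNF violation.
{ChefID, Date, Ingredient, Price, SupplierID} has no BCNF violation.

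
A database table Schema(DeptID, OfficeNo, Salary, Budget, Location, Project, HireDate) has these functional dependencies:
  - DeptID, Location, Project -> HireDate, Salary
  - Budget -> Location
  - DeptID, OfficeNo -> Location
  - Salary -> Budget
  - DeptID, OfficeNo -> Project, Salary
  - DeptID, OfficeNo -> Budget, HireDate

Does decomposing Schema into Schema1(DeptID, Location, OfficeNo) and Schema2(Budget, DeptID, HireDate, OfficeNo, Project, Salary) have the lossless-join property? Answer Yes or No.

Yes

The shared attributes are {DeptID, OfficeNo} and {DeptID, OfficeNo}⁺ = {Budget, DeptID, HireDate, Location, OfficeNo, Project, Salary}.
This includes all of Schema1, so the common attributes are a superkey of Schema1 — the join is lossless.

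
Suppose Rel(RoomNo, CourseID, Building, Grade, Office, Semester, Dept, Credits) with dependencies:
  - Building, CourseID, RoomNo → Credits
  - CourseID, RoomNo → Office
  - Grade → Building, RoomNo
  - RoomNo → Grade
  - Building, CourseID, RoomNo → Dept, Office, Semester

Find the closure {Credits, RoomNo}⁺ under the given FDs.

Start with {Credits, RoomNo}.
RoomNo → Grade applies; add {Grade} → now {Credits, Grade, RoomNo}.
Grade → Building, RoomNo applies; add {Building} → now {Building, Credits, Grade, RoomNo}.
No further FD applies.

{Building, Credits, Grade, RoomNo}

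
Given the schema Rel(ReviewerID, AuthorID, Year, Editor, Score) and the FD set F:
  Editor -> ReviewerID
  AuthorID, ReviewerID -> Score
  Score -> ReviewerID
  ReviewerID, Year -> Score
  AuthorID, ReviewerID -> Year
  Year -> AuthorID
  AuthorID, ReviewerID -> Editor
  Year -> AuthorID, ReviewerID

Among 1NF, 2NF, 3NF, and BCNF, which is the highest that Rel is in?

3NF

Candidate keys: {AuthorID, Editor}, {AuthorID, ReviewerID}, {AuthorID, Score}, {Year}. Prime attributes: {AuthorID, Editor, ReviewerID, Score, Year}.
For Editor -> ReviewerID we have {Editor}⁺ = {Editor, ReviewerID}; {Editor} is not a superkey, so BCNF fails.
Its right-hand attributes {ReviewerID} are all prime, as are those of every other non-superkey FD — the relation is in 3NF.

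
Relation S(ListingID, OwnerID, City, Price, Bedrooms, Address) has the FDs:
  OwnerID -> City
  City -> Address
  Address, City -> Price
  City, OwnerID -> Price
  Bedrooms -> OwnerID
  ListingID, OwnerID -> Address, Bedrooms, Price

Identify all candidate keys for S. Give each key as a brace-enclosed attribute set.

{Bedrooms, ListingID}, {ListingID, OwnerID}

{ListingID} never appears on the right of any FD, so every key must include it.
{Bedrooms, ListingID}⁺ = {Address, Bedrooms, City, ListingID, OwnerID, Price} — all of the relation — so {Bedrooms, ListingID} is a candidate key.
{ListingID, OwnerID}⁺ = {Address, Bedrooms, City, ListingID, OwnerID, Price} — all of the relation — so {ListingID, OwnerID} is a candidate key.
No proper subset of any of these is a key, and no other minimal superkey exists.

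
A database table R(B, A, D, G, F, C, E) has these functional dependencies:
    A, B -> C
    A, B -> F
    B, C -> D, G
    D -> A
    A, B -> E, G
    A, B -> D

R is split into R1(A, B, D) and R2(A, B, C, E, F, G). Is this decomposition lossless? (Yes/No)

Yes

The shared attributes are {A, B} and {A, B}⁺ = {A, B, C, D, E, F, G}.
R1 is contained in that closure, so R1 ∩ R2 -> R1 holds and the join is lossless.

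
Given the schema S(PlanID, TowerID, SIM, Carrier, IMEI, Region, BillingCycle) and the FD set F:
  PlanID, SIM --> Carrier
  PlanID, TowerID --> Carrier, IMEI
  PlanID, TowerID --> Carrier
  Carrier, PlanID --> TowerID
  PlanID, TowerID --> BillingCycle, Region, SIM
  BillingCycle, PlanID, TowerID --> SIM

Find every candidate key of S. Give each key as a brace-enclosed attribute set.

{Carrier, PlanID}, {PlanID, SIM}, {PlanID, TowerID}

{PlanID} never appears on the right of any FD, so every key must include it.
{Carrier, PlanID} is a candidate key since {Carrier, PlanID}⁺ = {BillingCycle, Carrier, IMEI, PlanID, Region, SIM, TowerID} covers every attribute.
{PlanID, SIM} is a candidate key since {PlanID, SIM}⁺ = {BillingCycle, Carrier, IMEI, PlanID, Region, SIM, TowerID} covers every attribute.
{PlanID, TowerID} is a candidate key since {PlanID, TowerID}⁺ = {BillingCycle, Carrier, IMEI, PlanID, Region, SIM, TowerID} covers every attribute.
These are minimal and exhaustive — every other superkey contains one of them.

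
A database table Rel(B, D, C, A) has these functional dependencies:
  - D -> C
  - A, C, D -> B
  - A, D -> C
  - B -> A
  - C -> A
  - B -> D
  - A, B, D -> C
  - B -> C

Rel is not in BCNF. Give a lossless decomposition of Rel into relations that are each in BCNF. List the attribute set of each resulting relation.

Candidate keys of the original relation: {B}, {D}.
In {A, B, C, D}, {C} is not a superkey ({C}⁺ restricted to this set is {A, C}), so split on C -> A into {A, C} and {B, C, D}.
{A, C} has no BCNF violation.
{B, C, D} has no BCNF violation.

{A, C}; {B, C, D}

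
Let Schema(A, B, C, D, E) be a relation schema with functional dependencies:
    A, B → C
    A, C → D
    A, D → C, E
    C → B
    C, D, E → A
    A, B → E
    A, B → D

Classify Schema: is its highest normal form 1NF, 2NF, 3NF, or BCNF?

3NF

Candidate keys: {A, B}, {A, C}, {A, D}, {C, D, E}. Prime attributes: {A, B, C, D, E}.
C → B: {C}⁺ = {B, C}, which is not all of the attributes, so the left side is not a superkey — BCNF is violated.
Since {B} ⊆ prime attributes and every other non-superkey FD also has a prime right side, the schema is in 3NF.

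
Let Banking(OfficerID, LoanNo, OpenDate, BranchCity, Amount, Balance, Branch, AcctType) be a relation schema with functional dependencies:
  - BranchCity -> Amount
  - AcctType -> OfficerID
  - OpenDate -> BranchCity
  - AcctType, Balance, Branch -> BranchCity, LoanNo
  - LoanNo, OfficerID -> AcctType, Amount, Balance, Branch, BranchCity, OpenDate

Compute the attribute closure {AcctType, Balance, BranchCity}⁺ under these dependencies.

{AcctType, Amount, Balance, BranchCity, OfficerID}

Start with {AcctType, Balance, BranchCity}.
BranchCity -> Amount applies; add {Amount} → now {AcctType, Amount, Balance, BranchCity}.
AcctType -> OfficerID applies; add {OfficerID} → now {AcctType, Amount, Balance, BranchCity, OfficerID}.
No further FD applies.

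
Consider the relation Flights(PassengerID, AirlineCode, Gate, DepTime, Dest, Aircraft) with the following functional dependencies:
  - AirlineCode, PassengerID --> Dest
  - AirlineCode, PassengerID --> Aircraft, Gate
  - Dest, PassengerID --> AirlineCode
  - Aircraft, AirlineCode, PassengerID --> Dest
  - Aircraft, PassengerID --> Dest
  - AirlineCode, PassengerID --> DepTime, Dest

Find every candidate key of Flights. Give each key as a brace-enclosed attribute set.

{Aircraft, PassengerID}, {AirlineCode, PassengerID}, {Dest, PassengerID}

{PassengerID} never appears on the right of any FD, so every key must include it.
Closure of {Aircraft, PassengerID} is {Aircraft, AirlineCode, DepTime, Dest, Gate, PassengerID}, the whole schema; {Aircraft, PassengerID} is a candidate key.
Closure of {AirlineCode, PassengerID} is {Aircraft, AirlineCode, DepTime, Dest, Gate, PassengerID}, the whole schema; {AirlineCode, PassengerID} is a candidate key.
Closure of {Dest, PassengerID} is {Aircraft, AirlineCode, DepTime, Dest, Gate, PassengerID}, the whole schema; {Dest, PassengerID} is a candidate key.
These are minimal and exhaustive — every other superkey contains one of them.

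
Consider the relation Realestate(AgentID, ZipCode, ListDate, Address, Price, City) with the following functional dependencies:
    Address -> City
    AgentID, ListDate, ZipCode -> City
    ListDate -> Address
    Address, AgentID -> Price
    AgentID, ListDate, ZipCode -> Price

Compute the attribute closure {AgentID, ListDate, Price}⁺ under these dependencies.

Start with {AgentID, ListDate, Price}.
ListDate -> Address applies; add {Address} → now {Address, AgentID, ListDate, Price}.
Address -> City applies; add {City} → now {Address, AgentID, City, ListDate, Price}.
No further FD applies.

{Address, AgentID, City, ListDate, Price}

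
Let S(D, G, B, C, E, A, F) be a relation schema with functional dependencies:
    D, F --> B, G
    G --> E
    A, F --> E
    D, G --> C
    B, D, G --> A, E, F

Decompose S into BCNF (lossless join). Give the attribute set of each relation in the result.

Candidate keys of the original relation: {B, D, G}, {D, F}.
Within {A, B, C, D, E, F, G}: {G}⁺ ∩ {A, B, C, D, E, F, G} = {E, G}, not the whole set, so G --> E violates BCNF; decompose into {E, G} and {A, B, C, D, F, G}.
{E, G} is in BCNF.
Within {A, B, C, D, F, G}: {D, G}⁺ ∩ {A, B, C, D, F, G} = {C, D, G}, not the whole set, so D, G --> C violates BCNF; decompose into {C, D, G} and {A, B, D, F, G}.
{C, D, G} is in BCNF.
{A, B, D, F, G} is in BCNF.

{A, B, D, F, G}; {C, D, G}; {E, G}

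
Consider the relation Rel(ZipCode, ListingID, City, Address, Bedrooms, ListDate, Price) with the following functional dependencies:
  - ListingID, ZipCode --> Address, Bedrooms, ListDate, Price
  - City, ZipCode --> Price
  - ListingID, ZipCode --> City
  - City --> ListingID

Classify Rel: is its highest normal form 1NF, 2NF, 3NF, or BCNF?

3NF

Candidate keys: {City, ZipCode}, {ListingID, ZipCode}. Prime attributes: {City, ListingID, ZipCode}.
For City --> ListingID we have {City}⁺ = {City, ListingID}; {City} is not a superkey, so BCNF fails.
Its right-hand attributes {ListingID} are all prime, as are those of every other non-superkey FD — the relation is in 3NF.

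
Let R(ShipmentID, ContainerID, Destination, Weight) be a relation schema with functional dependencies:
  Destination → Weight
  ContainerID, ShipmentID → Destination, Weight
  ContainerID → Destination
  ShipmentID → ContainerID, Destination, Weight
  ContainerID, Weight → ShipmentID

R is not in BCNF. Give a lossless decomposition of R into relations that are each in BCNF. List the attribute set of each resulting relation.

{ContainerID, Destination, ShipmentID}; {Destination, Weight}

Candidate keys of the original relation: {ContainerID}, {ShipmentID}.
Within {ContainerID, Destination, ShipmentID, Weight}: {Destination}⁺ ∩ {ContainerID, Destination, ShipmentID, Weight} = {Destination, Weight}, not the whole set, so Destination → Weight violates BCNF; decompose into {Destination, Weight} and {ContainerID, Destination, ShipmentID}.
{Destination, Weight} has no BCNF violation.
{ContainerID, Destination, ShipmentID} has no BCNF violation.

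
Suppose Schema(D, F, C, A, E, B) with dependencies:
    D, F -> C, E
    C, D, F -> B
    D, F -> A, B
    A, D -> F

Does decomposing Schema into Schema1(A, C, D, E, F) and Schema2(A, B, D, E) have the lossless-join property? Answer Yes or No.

Yes

Common attributes: {A, D, E}; their closure is {A, B, C, D, E, F}.
Schema1 is contained in that closure, so Schema1 ∩ Schema2 -> Schema1 holds and the join is lossless.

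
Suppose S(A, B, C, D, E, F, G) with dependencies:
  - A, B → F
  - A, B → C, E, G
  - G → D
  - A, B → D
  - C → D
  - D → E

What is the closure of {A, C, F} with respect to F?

Start with {A, C, F}.
C → D applies; add {D} → now {A, C, D, F}.
D → E applies; add {E} → now {A, C, D, E, F}.
No further FD applies.

{A, C, D, E, F}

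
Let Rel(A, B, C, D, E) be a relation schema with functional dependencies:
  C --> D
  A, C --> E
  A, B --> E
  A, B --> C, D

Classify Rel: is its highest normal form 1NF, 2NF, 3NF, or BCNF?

2NF

Candidate key: {A, B}. Prime attributes: {A, B}.
For C --> D we have {C}⁺ = {C, D}; {C} is not a superkey, so BCNF fails.
Because {D} is non-prime and the left side of C --> D is not a superkey, the relation is not in 3NF.
Checking every proper subset of each key, none determines a non-prime attribute — 2NF is satisfied.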